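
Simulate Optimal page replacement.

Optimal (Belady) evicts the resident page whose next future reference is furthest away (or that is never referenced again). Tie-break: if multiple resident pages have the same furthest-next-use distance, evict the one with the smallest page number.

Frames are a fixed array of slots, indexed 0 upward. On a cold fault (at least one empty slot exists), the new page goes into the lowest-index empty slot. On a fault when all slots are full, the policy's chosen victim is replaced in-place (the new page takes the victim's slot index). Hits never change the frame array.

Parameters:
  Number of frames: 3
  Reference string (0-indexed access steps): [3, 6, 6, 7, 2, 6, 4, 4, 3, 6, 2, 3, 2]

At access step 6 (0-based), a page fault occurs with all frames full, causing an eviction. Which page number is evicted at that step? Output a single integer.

Answer: 2

Derivation:
Step 0: ref 3 -> FAULT, frames=[3,-,-]
Step 1: ref 6 -> FAULT, frames=[3,6,-]
Step 2: ref 6 -> HIT, frames=[3,6,-]
Step 3: ref 7 -> FAULT, frames=[3,6,7]
Step 4: ref 2 -> FAULT, evict 7, frames=[3,6,2]
Step 5: ref 6 -> HIT, frames=[3,6,2]
Step 6: ref 4 -> FAULT, evict 2, frames=[3,6,4]
At step 6: evicted page 2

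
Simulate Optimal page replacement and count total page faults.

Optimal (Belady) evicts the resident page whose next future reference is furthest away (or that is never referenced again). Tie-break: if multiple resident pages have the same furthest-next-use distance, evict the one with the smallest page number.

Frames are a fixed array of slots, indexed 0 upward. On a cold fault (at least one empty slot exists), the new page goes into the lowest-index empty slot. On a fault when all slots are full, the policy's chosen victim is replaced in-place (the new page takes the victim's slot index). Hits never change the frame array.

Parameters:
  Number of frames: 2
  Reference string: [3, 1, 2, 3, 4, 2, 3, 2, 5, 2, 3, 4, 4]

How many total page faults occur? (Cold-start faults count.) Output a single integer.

Answer: 8

Derivation:
Step 0: ref 3 → FAULT, frames=[3,-]
Step 1: ref 1 → FAULT, frames=[3,1]
Step 2: ref 2 → FAULT (evict 1), frames=[3,2]
Step 3: ref 3 → HIT, frames=[3,2]
Step 4: ref 4 → FAULT (evict 3), frames=[4,2]
Step 5: ref 2 → HIT, frames=[4,2]
Step 6: ref 3 → FAULT (evict 4), frames=[3,2]
Step 7: ref 2 → HIT, frames=[3,2]
Step 8: ref 5 → FAULT (evict 3), frames=[5,2]
Step 9: ref 2 → HIT, frames=[5,2]
Step 10: ref 3 → FAULT (evict 2), frames=[5,3]
Step 11: ref 4 → FAULT (evict 3), frames=[5,4]
Step 12: ref 4 → HIT, frames=[5,4]
Total faults: 8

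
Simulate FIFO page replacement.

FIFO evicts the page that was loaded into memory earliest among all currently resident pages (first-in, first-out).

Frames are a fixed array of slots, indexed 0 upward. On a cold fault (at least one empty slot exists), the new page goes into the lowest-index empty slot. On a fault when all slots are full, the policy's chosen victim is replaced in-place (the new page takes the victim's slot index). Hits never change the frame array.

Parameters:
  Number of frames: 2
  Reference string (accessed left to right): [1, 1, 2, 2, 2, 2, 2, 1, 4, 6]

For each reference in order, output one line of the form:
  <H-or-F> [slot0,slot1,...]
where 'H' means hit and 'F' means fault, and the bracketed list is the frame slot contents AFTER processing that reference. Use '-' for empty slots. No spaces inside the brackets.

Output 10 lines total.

F [1,-]
H [1,-]
F [1,2]
H [1,2]
H [1,2]
H [1,2]
H [1,2]
H [1,2]
F [4,2]
F [4,6]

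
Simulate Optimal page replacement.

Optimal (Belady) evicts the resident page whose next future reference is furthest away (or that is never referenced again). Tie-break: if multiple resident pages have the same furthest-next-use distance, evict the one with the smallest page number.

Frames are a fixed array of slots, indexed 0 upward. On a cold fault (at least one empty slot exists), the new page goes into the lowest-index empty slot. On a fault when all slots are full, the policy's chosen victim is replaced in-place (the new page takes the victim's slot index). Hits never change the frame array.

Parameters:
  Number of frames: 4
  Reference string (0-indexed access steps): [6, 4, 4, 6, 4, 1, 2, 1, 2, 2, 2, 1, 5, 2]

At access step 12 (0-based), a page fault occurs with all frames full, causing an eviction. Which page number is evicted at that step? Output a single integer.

Step 0: ref 6 -> FAULT, frames=[6,-,-,-]
Step 1: ref 4 -> FAULT, frames=[6,4,-,-]
Step 2: ref 4 -> HIT, frames=[6,4,-,-]
Step 3: ref 6 -> HIT, frames=[6,4,-,-]
Step 4: ref 4 -> HIT, frames=[6,4,-,-]
Step 5: ref 1 -> FAULT, frames=[6,4,1,-]
Step 6: ref 2 -> FAULT, frames=[6,4,1,2]
Step 7: ref 1 -> HIT, frames=[6,4,1,2]
Step 8: ref 2 -> HIT, frames=[6,4,1,2]
Step 9: ref 2 -> HIT, frames=[6,4,1,2]
Step 10: ref 2 -> HIT, frames=[6,4,1,2]
Step 11: ref 1 -> HIT, frames=[6,4,1,2]
Step 12: ref 5 -> FAULT, evict 1, frames=[6,4,5,2]
At step 12: evicted page 1

Answer: 1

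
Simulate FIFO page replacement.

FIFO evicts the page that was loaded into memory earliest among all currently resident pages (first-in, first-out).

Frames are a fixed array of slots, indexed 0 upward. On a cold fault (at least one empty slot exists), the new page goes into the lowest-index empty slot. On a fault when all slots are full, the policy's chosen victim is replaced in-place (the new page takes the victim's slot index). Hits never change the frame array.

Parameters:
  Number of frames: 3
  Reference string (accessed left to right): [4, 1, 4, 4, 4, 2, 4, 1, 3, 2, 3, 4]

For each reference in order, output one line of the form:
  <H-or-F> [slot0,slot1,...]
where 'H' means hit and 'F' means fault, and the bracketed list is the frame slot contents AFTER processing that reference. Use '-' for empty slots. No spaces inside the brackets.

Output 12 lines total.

F [4,-,-]
F [4,1,-]
H [4,1,-]
H [4,1,-]
H [4,1,-]
F [4,1,2]
H [4,1,2]
H [4,1,2]
F [3,1,2]
H [3,1,2]
H [3,1,2]
F [3,4,2]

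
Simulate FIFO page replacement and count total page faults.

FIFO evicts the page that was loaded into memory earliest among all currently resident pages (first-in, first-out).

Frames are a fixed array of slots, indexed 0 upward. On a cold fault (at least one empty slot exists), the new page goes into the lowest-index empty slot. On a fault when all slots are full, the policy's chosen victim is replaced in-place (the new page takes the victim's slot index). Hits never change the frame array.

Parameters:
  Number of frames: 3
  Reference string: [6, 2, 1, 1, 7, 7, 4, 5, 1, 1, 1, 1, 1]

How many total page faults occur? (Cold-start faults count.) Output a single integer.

Answer: 7

Derivation:
Step 0: ref 6 → FAULT, frames=[6,-,-]
Step 1: ref 2 → FAULT, frames=[6,2,-]
Step 2: ref 1 → FAULT, frames=[6,2,1]
Step 3: ref 1 → HIT, frames=[6,2,1]
Step 4: ref 7 → FAULT (evict 6), frames=[7,2,1]
Step 5: ref 7 → HIT, frames=[7,2,1]
Step 6: ref 4 → FAULT (evict 2), frames=[7,4,1]
Step 7: ref 5 → FAULT (evict 1), frames=[7,4,5]
Step 8: ref 1 → FAULT (evict 7), frames=[1,4,5]
Step 9: ref 1 → HIT, frames=[1,4,5]
Step 10: ref 1 → HIT, frames=[1,4,5]
Step 11: ref 1 → HIT, frames=[1,4,5]
Step 12: ref 1 → HIT, frames=[1,4,5]
Total faults: 7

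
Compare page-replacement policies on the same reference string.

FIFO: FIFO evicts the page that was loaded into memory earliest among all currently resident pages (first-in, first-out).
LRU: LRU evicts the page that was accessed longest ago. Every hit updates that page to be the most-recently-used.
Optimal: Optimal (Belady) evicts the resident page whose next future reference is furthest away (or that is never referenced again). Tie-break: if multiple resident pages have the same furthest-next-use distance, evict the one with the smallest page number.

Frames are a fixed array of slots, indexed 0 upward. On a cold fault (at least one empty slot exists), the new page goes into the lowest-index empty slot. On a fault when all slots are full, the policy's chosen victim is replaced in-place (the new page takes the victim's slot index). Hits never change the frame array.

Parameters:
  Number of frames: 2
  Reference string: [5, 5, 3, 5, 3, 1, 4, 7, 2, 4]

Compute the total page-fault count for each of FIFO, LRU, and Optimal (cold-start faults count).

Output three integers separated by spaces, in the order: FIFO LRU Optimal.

Answer: 7 7 6

Derivation:
--- FIFO ---
  step 0: ref 5 -> FAULT, frames=[5,-] (faults so far: 1)
  step 1: ref 5 -> HIT, frames=[5,-] (faults so far: 1)
  step 2: ref 3 -> FAULT, frames=[5,3] (faults so far: 2)
  step 3: ref 5 -> HIT, frames=[5,3] (faults so far: 2)
  step 4: ref 3 -> HIT, frames=[5,3] (faults so far: 2)
  step 5: ref 1 -> FAULT, evict 5, frames=[1,3] (faults so far: 3)
  step 6: ref 4 -> FAULT, evict 3, frames=[1,4] (faults so far: 4)
  step 7: ref 7 -> FAULT, evict 1, frames=[7,4] (faults so far: 5)
  step 8: ref 2 -> FAULT, evict 4, frames=[7,2] (faults so far: 6)
  step 9: ref 4 -> FAULT, evict 7, frames=[4,2] (faults so far: 7)
  FIFO total faults: 7
--- LRU ---
  step 0: ref 5 -> FAULT, frames=[5,-] (faults so far: 1)
  step 1: ref 5 -> HIT, frames=[5,-] (faults so far: 1)
  step 2: ref 3 -> FAULT, frames=[5,3] (faults so far: 2)
  step 3: ref 5 -> HIT, frames=[5,3] (faults so far: 2)
  step 4: ref 3 -> HIT, frames=[5,3] (faults so far: 2)
  step 5: ref 1 -> FAULT, evict 5, frames=[1,3] (faults so far: 3)
  step 6: ref 4 -> FAULT, evict 3, frames=[1,4] (faults so far: 4)
  step 7: ref 7 -> FAULT, evict 1, frames=[7,4] (faults so far: 5)
  step 8: ref 2 -> FAULT, evict 4, frames=[7,2] (faults so far: 6)
  step 9: ref 4 -> FAULT, evict 7, frames=[4,2] (faults so far: 7)
  LRU total faults: 7
--- Optimal ---
  step 0: ref 5 -> FAULT, frames=[5,-] (faults so far: 1)
  step 1: ref 5 -> HIT, frames=[5,-] (faults so far: 1)
  step 2: ref 3 -> FAULT, frames=[5,3] (faults so far: 2)
  step 3: ref 5 -> HIT, frames=[5,3] (faults so far: 2)
  step 4: ref 3 -> HIT, frames=[5,3] (faults so far: 2)
  step 5: ref 1 -> FAULT, evict 3, frames=[5,1] (faults so far: 3)
  step 6: ref 4 -> FAULT, evict 1, frames=[5,4] (faults so far: 4)
  step 7: ref 7 -> FAULT, evict 5, frames=[7,4] (faults so far: 5)
  step 8: ref 2 -> FAULT, evict 7, frames=[2,4] (faults so far: 6)
  step 9: ref 4 -> HIT, frames=[2,4] (faults so far: 6)
  Optimal total faults: 6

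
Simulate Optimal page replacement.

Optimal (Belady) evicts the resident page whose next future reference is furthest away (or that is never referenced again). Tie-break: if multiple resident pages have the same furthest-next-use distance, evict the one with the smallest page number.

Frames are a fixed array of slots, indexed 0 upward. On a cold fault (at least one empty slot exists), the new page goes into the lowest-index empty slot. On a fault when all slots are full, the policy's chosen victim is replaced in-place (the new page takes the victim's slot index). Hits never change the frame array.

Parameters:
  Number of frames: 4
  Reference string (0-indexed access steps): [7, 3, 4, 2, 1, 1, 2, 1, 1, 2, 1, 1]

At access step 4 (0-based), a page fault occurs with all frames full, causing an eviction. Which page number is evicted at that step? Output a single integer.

Step 0: ref 7 -> FAULT, frames=[7,-,-,-]
Step 1: ref 3 -> FAULT, frames=[7,3,-,-]
Step 2: ref 4 -> FAULT, frames=[7,3,4,-]
Step 3: ref 2 -> FAULT, frames=[7,3,4,2]
Step 4: ref 1 -> FAULT, evict 3, frames=[7,1,4,2]
At step 4: evicted page 3

Answer: 3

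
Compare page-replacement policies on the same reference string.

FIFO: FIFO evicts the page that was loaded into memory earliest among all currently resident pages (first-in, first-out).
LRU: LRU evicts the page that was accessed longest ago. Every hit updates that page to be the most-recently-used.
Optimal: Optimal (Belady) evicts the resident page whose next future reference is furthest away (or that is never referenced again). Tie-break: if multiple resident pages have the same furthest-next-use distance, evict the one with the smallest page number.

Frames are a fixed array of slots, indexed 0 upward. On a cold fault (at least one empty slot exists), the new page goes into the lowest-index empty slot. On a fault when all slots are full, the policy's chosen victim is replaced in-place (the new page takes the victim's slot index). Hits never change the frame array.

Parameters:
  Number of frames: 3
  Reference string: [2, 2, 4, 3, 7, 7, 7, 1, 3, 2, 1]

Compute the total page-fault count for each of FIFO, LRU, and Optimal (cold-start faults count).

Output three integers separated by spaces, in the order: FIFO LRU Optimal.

Answer: 6 6 5

Derivation:
--- FIFO ---
  step 0: ref 2 -> FAULT, frames=[2,-,-] (faults so far: 1)
  step 1: ref 2 -> HIT, frames=[2,-,-] (faults so far: 1)
  step 2: ref 4 -> FAULT, frames=[2,4,-] (faults so far: 2)
  step 3: ref 3 -> FAULT, frames=[2,4,3] (faults so far: 3)
  step 4: ref 7 -> FAULT, evict 2, frames=[7,4,3] (faults so far: 4)
  step 5: ref 7 -> HIT, frames=[7,4,3] (faults so far: 4)
  step 6: ref 7 -> HIT, frames=[7,4,3] (faults so far: 4)
  step 7: ref 1 -> FAULT, evict 4, frames=[7,1,3] (faults so far: 5)
  step 8: ref 3 -> HIT, frames=[7,1,3] (faults so far: 5)
  step 9: ref 2 -> FAULT, evict 3, frames=[7,1,2] (faults so far: 6)
  step 10: ref 1 -> HIT, frames=[7,1,2] (faults so far: 6)
  FIFO total faults: 6
--- LRU ---
  step 0: ref 2 -> FAULT, frames=[2,-,-] (faults so far: 1)
  step 1: ref 2 -> HIT, frames=[2,-,-] (faults so far: 1)
  step 2: ref 4 -> FAULT, frames=[2,4,-] (faults so far: 2)
  step 3: ref 3 -> FAULT, frames=[2,4,3] (faults so far: 3)
  step 4: ref 7 -> FAULT, evict 2, frames=[7,4,3] (faults so far: 4)
  step 5: ref 7 -> HIT, frames=[7,4,3] (faults so far: 4)
  step 6: ref 7 -> HIT, frames=[7,4,3] (faults so far: 4)
  step 7: ref 1 -> FAULT, evict 4, frames=[7,1,3] (faults so far: 5)
  step 8: ref 3 -> HIT, frames=[7,1,3] (faults so far: 5)
  step 9: ref 2 -> FAULT, evict 7, frames=[2,1,3] (faults so far: 6)
  step 10: ref 1 -> HIT, frames=[2,1,3] (faults so far: 6)
  LRU total faults: 6
--- Optimal ---
  step 0: ref 2 -> FAULT, frames=[2,-,-] (faults so far: 1)
  step 1: ref 2 -> HIT, frames=[2,-,-] (faults so far: 1)
  step 2: ref 4 -> FAULT, frames=[2,4,-] (faults so far: 2)
  step 3: ref 3 -> FAULT, frames=[2,4,3] (faults so far: 3)
  step 4: ref 7 -> FAULT, evict 4, frames=[2,7,3] (faults so far: 4)
  step 5: ref 7 -> HIT, frames=[2,7,3] (faults so far: 4)
  step 6: ref 7 -> HIT, frames=[2,7,3] (faults so far: 4)
  step 7: ref 1 -> FAULT, evict 7, frames=[2,1,3] (faults so far: 5)
  step 8: ref 3 -> HIT, frames=[2,1,3] (faults so far: 5)
  step 9: ref 2 -> HIT, frames=[2,1,3] (faults so far: 5)
  step 10: ref 1 -> HIT, frames=[2,1,3] (faults so far: 5)
  Optimal total faults: 5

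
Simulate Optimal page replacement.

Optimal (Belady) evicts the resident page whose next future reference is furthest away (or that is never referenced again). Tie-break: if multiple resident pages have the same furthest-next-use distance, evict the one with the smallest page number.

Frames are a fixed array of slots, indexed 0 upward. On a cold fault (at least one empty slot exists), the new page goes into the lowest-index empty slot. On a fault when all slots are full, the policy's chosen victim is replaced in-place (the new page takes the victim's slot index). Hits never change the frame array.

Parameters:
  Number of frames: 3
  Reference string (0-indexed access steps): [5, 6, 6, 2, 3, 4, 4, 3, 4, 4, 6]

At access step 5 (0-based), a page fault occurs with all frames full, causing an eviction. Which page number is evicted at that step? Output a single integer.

Answer: 5

Derivation:
Step 0: ref 5 -> FAULT, frames=[5,-,-]
Step 1: ref 6 -> FAULT, frames=[5,6,-]
Step 2: ref 6 -> HIT, frames=[5,6,-]
Step 3: ref 2 -> FAULT, frames=[5,6,2]
Step 4: ref 3 -> FAULT, evict 2, frames=[5,6,3]
Step 5: ref 4 -> FAULT, evict 5, frames=[4,6,3]
At step 5: evicted page 5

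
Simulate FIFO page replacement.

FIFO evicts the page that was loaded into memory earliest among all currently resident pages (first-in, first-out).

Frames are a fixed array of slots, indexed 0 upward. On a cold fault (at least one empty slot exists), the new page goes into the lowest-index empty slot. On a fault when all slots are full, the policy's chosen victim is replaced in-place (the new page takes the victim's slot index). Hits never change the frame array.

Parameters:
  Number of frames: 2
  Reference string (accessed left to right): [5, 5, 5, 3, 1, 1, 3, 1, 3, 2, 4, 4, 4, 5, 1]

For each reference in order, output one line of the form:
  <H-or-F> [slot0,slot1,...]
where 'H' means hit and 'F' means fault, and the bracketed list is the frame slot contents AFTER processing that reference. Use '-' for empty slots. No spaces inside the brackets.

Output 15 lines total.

F [5,-]
H [5,-]
H [5,-]
F [5,3]
F [1,3]
H [1,3]
H [1,3]
H [1,3]
H [1,3]
F [1,2]
F [4,2]
H [4,2]
H [4,2]
F [4,5]
F [1,5]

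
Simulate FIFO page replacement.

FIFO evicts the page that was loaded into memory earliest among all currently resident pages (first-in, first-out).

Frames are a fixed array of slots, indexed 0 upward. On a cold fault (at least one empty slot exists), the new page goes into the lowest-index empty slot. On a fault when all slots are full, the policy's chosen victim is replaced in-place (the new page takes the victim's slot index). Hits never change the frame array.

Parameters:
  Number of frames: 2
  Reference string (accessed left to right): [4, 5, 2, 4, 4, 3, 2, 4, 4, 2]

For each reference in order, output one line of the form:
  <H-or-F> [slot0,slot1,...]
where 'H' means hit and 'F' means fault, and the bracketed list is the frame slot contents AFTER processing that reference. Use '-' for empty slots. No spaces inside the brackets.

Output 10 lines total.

F [4,-]
F [4,5]
F [2,5]
F [2,4]
H [2,4]
F [3,4]
F [3,2]
F [4,2]
H [4,2]
H [4,2]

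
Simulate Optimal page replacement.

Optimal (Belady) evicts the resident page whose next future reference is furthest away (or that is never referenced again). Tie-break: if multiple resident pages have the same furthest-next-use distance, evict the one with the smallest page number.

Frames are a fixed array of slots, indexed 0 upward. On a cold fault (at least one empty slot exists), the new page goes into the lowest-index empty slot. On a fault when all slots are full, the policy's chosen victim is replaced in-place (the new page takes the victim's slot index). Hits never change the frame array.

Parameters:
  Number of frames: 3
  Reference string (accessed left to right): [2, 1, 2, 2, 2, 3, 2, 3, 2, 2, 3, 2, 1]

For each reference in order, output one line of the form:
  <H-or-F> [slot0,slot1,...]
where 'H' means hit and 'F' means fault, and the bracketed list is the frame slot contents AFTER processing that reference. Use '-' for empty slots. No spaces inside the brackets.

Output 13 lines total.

F [2,-,-]
F [2,1,-]
H [2,1,-]
H [2,1,-]
H [2,1,-]
F [2,1,3]
H [2,1,3]
H [2,1,3]
H [2,1,3]
H [2,1,3]
H [2,1,3]
H [2,1,3]
H [2,1,3]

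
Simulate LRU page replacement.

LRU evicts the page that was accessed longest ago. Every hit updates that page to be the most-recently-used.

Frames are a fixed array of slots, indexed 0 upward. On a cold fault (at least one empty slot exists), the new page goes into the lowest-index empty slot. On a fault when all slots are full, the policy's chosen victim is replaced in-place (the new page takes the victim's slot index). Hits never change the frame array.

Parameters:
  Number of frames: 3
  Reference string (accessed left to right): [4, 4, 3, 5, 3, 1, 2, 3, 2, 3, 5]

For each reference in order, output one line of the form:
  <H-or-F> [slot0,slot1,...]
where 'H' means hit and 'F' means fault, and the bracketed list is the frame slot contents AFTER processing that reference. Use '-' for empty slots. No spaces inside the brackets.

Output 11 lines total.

F [4,-,-]
H [4,-,-]
F [4,3,-]
F [4,3,5]
H [4,3,5]
F [1,3,5]
F [1,3,2]
H [1,3,2]
H [1,3,2]
H [1,3,2]
F [5,3,2]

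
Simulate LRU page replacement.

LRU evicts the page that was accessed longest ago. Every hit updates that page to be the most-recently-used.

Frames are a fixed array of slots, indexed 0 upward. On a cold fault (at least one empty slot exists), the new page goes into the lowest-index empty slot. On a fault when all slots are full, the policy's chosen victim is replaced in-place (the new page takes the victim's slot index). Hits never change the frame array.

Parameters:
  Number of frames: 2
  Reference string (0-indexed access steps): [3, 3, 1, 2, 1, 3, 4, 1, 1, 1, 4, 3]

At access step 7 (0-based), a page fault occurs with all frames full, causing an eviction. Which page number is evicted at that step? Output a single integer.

Answer: 3

Derivation:
Step 0: ref 3 -> FAULT, frames=[3,-]
Step 1: ref 3 -> HIT, frames=[3,-]
Step 2: ref 1 -> FAULT, frames=[3,1]
Step 3: ref 2 -> FAULT, evict 3, frames=[2,1]
Step 4: ref 1 -> HIT, frames=[2,1]
Step 5: ref 3 -> FAULT, evict 2, frames=[3,1]
Step 6: ref 4 -> FAULT, evict 1, frames=[3,4]
Step 7: ref 1 -> FAULT, evict 3, frames=[1,4]
At step 7: evicted page 3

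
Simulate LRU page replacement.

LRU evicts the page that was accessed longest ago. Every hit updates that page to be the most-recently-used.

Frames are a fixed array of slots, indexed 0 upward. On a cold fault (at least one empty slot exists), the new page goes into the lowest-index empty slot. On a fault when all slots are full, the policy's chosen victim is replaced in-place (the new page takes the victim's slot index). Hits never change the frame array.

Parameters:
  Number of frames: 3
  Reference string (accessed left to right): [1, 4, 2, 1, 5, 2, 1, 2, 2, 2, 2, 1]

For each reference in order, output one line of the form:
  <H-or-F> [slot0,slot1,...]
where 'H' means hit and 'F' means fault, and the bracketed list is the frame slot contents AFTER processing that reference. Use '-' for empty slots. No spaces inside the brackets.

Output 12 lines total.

F [1,-,-]
F [1,4,-]
F [1,4,2]
H [1,4,2]
F [1,5,2]
H [1,5,2]
H [1,5,2]
H [1,5,2]
H [1,5,2]
H [1,5,2]
H [1,5,2]
H [1,5,2]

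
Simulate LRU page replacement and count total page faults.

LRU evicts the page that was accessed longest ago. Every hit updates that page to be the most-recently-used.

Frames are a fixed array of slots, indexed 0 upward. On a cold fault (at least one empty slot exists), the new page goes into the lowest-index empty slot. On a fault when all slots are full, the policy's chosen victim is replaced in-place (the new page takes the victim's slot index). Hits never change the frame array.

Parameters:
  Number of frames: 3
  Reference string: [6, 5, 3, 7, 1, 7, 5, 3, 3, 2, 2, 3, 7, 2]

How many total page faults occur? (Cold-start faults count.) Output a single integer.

Step 0: ref 6 → FAULT, frames=[6,-,-]
Step 1: ref 5 → FAULT, frames=[6,5,-]
Step 2: ref 3 → FAULT, frames=[6,5,3]
Step 3: ref 7 → FAULT (evict 6), frames=[7,5,3]
Step 4: ref 1 → FAULT (evict 5), frames=[7,1,3]
Step 5: ref 7 → HIT, frames=[7,1,3]
Step 6: ref 5 → FAULT (evict 3), frames=[7,1,5]
Step 7: ref 3 → FAULT (evict 1), frames=[7,3,5]
Step 8: ref 3 → HIT, frames=[7,3,5]
Step 9: ref 2 → FAULT (evict 7), frames=[2,3,5]
Step 10: ref 2 → HIT, frames=[2,3,5]
Step 11: ref 3 → HIT, frames=[2,3,5]
Step 12: ref 7 → FAULT (evict 5), frames=[2,3,7]
Step 13: ref 2 → HIT, frames=[2,3,7]
Total faults: 9

Answer: 9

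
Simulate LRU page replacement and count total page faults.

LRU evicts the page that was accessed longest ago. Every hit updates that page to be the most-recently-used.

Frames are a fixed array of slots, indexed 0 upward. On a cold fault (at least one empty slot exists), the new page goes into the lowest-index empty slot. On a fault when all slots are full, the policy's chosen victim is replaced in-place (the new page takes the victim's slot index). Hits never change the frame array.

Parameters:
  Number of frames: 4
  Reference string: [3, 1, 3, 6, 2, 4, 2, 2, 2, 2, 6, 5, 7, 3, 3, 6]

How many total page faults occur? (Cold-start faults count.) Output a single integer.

Answer: 8

Derivation:
Step 0: ref 3 → FAULT, frames=[3,-,-,-]
Step 1: ref 1 → FAULT, frames=[3,1,-,-]
Step 2: ref 3 → HIT, frames=[3,1,-,-]
Step 3: ref 6 → FAULT, frames=[3,1,6,-]
Step 4: ref 2 → FAULT, frames=[3,1,6,2]
Step 5: ref 4 → FAULT (evict 1), frames=[3,4,6,2]
Step 6: ref 2 → HIT, frames=[3,4,6,2]
Step 7: ref 2 → HIT, frames=[3,4,6,2]
Step 8: ref 2 → HIT, frames=[3,4,6,2]
Step 9: ref 2 → HIT, frames=[3,4,6,2]
Step 10: ref 6 → HIT, frames=[3,4,6,2]
Step 11: ref 5 → FAULT (evict 3), frames=[5,4,6,2]
Step 12: ref 7 → FAULT (evict 4), frames=[5,7,6,2]
Step 13: ref 3 → FAULT (evict 2), frames=[5,7,6,3]
Step 14: ref 3 → HIT, frames=[5,7,6,3]
Step 15: ref 6 → HIT, frames=[5,7,6,3]
Total faults: 8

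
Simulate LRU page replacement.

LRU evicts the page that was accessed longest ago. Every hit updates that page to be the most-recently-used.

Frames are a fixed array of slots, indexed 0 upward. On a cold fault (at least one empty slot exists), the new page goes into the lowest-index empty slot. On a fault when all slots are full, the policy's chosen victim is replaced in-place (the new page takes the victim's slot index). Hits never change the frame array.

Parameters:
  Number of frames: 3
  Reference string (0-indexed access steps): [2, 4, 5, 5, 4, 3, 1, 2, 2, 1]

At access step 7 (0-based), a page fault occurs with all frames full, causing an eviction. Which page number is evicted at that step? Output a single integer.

Answer: 4

Derivation:
Step 0: ref 2 -> FAULT, frames=[2,-,-]
Step 1: ref 4 -> FAULT, frames=[2,4,-]
Step 2: ref 5 -> FAULT, frames=[2,4,5]
Step 3: ref 5 -> HIT, frames=[2,4,5]
Step 4: ref 4 -> HIT, frames=[2,4,5]
Step 5: ref 3 -> FAULT, evict 2, frames=[3,4,5]
Step 6: ref 1 -> FAULT, evict 5, frames=[3,4,1]
Step 7: ref 2 -> FAULT, evict 4, frames=[3,2,1]
At step 7: evicted page 4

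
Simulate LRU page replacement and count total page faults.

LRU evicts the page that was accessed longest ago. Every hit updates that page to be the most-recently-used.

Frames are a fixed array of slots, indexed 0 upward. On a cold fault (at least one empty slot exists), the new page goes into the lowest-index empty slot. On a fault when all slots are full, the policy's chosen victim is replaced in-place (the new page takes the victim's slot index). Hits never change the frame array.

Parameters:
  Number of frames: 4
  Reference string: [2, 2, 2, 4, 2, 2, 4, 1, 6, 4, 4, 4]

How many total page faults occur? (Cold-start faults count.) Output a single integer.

Step 0: ref 2 → FAULT, frames=[2,-,-,-]
Step 1: ref 2 → HIT, frames=[2,-,-,-]
Step 2: ref 2 → HIT, frames=[2,-,-,-]
Step 3: ref 4 → FAULT, frames=[2,4,-,-]
Step 4: ref 2 → HIT, frames=[2,4,-,-]
Step 5: ref 2 → HIT, frames=[2,4,-,-]
Step 6: ref 4 → HIT, frames=[2,4,-,-]
Step 7: ref 1 → FAULT, frames=[2,4,1,-]
Step 8: ref 6 → FAULT, frames=[2,4,1,6]
Step 9: ref 4 → HIT, frames=[2,4,1,6]
Step 10: ref 4 → HIT, frames=[2,4,1,6]
Step 11: ref 4 → HIT, frames=[2,4,1,6]
Total faults: 4

Answer: 4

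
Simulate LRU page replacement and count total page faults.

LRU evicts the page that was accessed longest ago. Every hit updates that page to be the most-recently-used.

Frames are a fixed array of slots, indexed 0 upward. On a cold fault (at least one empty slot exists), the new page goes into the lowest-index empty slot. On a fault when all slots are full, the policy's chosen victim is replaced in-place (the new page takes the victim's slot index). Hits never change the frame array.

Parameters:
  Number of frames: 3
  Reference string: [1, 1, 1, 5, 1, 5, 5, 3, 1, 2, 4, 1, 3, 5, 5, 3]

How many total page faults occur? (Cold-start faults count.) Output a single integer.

Answer: 7

Derivation:
Step 0: ref 1 → FAULT, frames=[1,-,-]
Step 1: ref 1 → HIT, frames=[1,-,-]
Step 2: ref 1 → HIT, frames=[1,-,-]
Step 3: ref 5 → FAULT, frames=[1,5,-]
Step 4: ref 1 → HIT, frames=[1,5,-]
Step 5: ref 5 → HIT, frames=[1,5,-]
Step 6: ref 5 → HIT, frames=[1,5,-]
Step 7: ref 3 → FAULT, frames=[1,5,3]
Step 8: ref 1 → HIT, frames=[1,5,3]
Step 9: ref 2 → FAULT (evict 5), frames=[1,2,3]
Step 10: ref 4 → FAULT (evict 3), frames=[1,2,4]
Step 11: ref 1 → HIT, frames=[1,2,4]
Step 12: ref 3 → FAULT (evict 2), frames=[1,3,4]
Step 13: ref 5 → FAULT (evict 4), frames=[1,3,5]
Step 14: ref 5 → HIT, frames=[1,3,5]
Step 15: ref 3 → HIT, frames=[1,3,5]
Total faults: 7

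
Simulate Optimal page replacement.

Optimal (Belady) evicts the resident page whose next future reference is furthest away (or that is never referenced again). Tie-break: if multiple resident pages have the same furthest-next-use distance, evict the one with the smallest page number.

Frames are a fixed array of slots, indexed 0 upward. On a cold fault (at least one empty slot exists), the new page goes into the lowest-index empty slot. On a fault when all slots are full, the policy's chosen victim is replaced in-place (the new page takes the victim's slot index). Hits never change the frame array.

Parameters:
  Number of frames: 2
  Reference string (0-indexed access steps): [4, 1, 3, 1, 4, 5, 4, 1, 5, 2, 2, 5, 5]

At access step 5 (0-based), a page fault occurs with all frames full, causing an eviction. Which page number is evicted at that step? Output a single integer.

Answer: 1

Derivation:
Step 0: ref 4 -> FAULT, frames=[4,-]
Step 1: ref 1 -> FAULT, frames=[4,1]
Step 2: ref 3 -> FAULT, evict 4, frames=[3,1]
Step 3: ref 1 -> HIT, frames=[3,1]
Step 4: ref 4 -> FAULT, evict 3, frames=[4,1]
Step 5: ref 5 -> FAULT, evict 1, frames=[4,5]
At step 5: evicted page 1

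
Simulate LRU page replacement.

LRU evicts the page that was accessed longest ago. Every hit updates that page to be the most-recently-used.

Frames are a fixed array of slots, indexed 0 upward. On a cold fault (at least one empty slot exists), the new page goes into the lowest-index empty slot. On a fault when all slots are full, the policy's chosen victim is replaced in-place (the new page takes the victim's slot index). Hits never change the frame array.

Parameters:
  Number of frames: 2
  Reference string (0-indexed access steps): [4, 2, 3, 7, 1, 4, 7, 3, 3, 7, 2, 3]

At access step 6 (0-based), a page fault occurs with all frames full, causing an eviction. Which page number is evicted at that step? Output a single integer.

Step 0: ref 4 -> FAULT, frames=[4,-]
Step 1: ref 2 -> FAULT, frames=[4,2]
Step 2: ref 3 -> FAULT, evict 4, frames=[3,2]
Step 3: ref 7 -> FAULT, evict 2, frames=[3,7]
Step 4: ref 1 -> FAULT, evict 3, frames=[1,7]
Step 5: ref 4 -> FAULT, evict 7, frames=[1,4]
Step 6: ref 7 -> FAULT, evict 1, frames=[7,4]
At step 6: evicted page 1

Answer: 1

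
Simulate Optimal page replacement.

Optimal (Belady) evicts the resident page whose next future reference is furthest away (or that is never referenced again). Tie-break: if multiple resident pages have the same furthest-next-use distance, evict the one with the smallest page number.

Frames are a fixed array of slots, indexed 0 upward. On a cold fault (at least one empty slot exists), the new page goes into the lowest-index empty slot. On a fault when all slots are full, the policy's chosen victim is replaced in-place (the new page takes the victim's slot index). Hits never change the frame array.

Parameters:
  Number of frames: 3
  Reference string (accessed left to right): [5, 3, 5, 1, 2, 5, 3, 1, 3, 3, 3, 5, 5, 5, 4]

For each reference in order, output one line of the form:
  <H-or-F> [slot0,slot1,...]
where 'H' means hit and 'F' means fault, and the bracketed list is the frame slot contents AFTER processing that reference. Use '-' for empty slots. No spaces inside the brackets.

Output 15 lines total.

F [5,-,-]
F [5,3,-]
H [5,3,-]
F [5,3,1]
F [5,3,2]
H [5,3,2]
H [5,3,2]
F [5,3,1]
H [5,3,1]
H [5,3,1]
H [5,3,1]
H [5,3,1]
H [5,3,1]
H [5,3,1]
F [5,3,4]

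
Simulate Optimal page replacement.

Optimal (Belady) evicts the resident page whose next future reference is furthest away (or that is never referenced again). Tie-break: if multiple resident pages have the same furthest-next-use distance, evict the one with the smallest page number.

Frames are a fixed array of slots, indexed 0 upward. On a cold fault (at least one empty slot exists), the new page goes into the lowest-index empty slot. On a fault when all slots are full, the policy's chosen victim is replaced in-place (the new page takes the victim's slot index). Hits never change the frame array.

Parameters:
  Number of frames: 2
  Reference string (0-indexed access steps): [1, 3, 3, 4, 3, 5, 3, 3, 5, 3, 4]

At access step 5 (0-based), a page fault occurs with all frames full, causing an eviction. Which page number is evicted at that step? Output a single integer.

Answer: 4

Derivation:
Step 0: ref 1 -> FAULT, frames=[1,-]
Step 1: ref 3 -> FAULT, frames=[1,3]
Step 2: ref 3 -> HIT, frames=[1,3]
Step 3: ref 4 -> FAULT, evict 1, frames=[4,3]
Step 4: ref 3 -> HIT, frames=[4,3]
Step 5: ref 5 -> FAULT, evict 4, frames=[5,3]
At step 5: evicted page 4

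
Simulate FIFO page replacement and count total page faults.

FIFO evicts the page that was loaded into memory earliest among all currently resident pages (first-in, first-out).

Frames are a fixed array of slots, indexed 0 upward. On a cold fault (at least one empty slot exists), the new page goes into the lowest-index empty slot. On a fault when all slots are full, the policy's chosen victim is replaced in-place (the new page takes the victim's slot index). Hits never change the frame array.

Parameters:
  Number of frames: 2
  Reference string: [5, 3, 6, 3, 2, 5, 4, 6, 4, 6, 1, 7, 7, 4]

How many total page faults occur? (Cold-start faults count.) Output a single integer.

Step 0: ref 5 → FAULT, frames=[5,-]
Step 1: ref 3 → FAULT, frames=[5,3]
Step 2: ref 6 → FAULT (evict 5), frames=[6,3]
Step 3: ref 3 → HIT, frames=[6,3]
Step 4: ref 2 → FAULT (evict 3), frames=[6,2]
Step 5: ref 5 → FAULT (evict 6), frames=[5,2]
Step 6: ref 4 → FAULT (evict 2), frames=[5,4]
Step 7: ref 6 → FAULT (evict 5), frames=[6,4]
Step 8: ref 4 → HIT, frames=[6,4]
Step 9: ref 6 → HIT, frames=[6,4]
Step 10: ref 1 → FAULT (evict 4), frames=[6,1]
Step 11: ref 7 → FAULT (evict 6), frames=[7,1]
Step 12: ref 7 → HIT, frames=[7,1]
Step 13: ref 4 → FAULT (evict 1), frames=[7,4]
Total faults: 10

Answer: 10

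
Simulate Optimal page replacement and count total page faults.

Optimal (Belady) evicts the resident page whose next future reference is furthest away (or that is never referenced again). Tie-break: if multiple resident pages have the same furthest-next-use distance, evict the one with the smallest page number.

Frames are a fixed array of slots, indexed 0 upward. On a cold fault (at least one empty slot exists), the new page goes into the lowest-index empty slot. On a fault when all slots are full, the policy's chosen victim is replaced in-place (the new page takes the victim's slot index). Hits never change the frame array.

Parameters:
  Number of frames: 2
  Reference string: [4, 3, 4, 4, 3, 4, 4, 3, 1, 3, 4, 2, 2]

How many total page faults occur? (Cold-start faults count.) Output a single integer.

Answer: 5

Derivation:
Step 0: ref 4 → FAULT, frames=[4,-]
Step 1: ref 3 → FAULT, frames=[4,3]
Step 2: ref 4 → HIT, frames=[4,3]
Step 3: ref 4 → HIT, frames=[4,3]
Step 4: ref 3 → HIT, frames=[4,3]
Step 5: ref 4 → HIT, frames=[4,3]
Step 6: ref 4 → HIT, frames=[4,3]
Step 7: ref 3 → HIT, frames=[4,3]
Step 8: ref 1 → FAULT (evict 4), frames=[1,3]
Step 9: ref 3 → HIT, frames=[1,3]
Step 10: ref 4 → FAULT (evict 1), frames=[4,3]
Step 11: ref 2 → FAULT (evict 3), frames=[4,2]
Step 12: ref 2 → HIT, frames=[4,2]
Total faults: 5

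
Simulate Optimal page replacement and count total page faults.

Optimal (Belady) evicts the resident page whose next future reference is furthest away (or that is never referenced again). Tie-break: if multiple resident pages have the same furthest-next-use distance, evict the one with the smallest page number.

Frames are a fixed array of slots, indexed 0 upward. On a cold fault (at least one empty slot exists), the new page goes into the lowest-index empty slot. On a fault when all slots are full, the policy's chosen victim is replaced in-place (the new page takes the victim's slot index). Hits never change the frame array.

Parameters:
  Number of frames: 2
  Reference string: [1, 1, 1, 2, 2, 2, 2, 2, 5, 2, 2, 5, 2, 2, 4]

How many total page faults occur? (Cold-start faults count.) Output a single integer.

Step 0: ref 1 → FAULT, frames=[1,-]
Step 1: ref 1 → HIT, frames=[1,-]
Step 2: ref 1 → HIT, frames=[1,-]
Step 3: ref 2 → FAULT, frames=[1,2]
Step 4: ref 2 → HIT, frames=[1,2]
Step 5: ref 2 → HIT, frames=[1,2]
Step 6: ref 2 → HIT, frames=[1,2]
Step 7: ref 2 → HIT, frames=[1,2]
Step 8: ref 5 → FAULT (evict 1), frames=[5,2]
Step 9: ref 2 → HIT, frames=[5,2]
Step 10: ref 2 → HIT, frames=[5,2]
Step 11: ref 5 → HIT, frames=[5,2]
Step 12: ref 2 → HIT, frames=[5,2]
Step 13: ref 2 → HIT, frames=[5,2]
Step 14: ref 4 → FAULT (evict 2), frames=[5,4]
Total faults: 4

Answer: 4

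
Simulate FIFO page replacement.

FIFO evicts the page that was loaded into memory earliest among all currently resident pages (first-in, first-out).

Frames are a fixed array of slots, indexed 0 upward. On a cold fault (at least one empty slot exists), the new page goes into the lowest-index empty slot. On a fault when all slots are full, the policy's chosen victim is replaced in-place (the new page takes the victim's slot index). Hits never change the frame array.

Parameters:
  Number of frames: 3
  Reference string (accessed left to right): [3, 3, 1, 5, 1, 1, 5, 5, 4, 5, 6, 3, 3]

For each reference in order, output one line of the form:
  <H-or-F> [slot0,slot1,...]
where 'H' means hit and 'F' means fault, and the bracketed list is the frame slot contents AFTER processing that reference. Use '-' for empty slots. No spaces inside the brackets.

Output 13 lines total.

F [3,-,-]
H [3,-,-]
F [3,1,-]
F [3,1,5]
H [3,1,5]
H [3,1,5]
H [3,1,5]
H [3,1,5]
F [4,1,5]
H [4,1,5]
F [4,6,5]
F [4,6,3]
H [4,6,3]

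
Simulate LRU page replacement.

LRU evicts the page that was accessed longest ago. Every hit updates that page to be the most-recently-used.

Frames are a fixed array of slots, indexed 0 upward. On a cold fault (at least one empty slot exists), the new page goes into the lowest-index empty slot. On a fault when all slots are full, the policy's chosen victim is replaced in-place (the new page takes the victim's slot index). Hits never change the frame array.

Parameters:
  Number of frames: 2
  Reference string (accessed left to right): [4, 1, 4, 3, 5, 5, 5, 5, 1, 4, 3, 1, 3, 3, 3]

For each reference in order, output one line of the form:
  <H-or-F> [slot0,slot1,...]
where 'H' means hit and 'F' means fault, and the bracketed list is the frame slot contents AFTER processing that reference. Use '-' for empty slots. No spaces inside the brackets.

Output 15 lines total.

F [4,-]
F [4,1]
H [4,1]
F [4,3]
F [5,3]
H [5,3]
H [5,3]
H [5,3]
F [5,1]
F [4,1]
F [4,3]
F [1,3]
H [1,3]
H [1,3]
H [1,3]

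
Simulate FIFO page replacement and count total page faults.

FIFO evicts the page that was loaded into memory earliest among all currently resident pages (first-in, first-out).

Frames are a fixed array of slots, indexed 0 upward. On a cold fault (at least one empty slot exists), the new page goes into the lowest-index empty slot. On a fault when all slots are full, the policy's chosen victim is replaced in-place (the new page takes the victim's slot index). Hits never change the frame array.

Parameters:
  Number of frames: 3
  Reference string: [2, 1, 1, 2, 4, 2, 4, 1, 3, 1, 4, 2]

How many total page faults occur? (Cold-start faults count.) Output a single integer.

Step 0: ref 2 → FAULT, frames=[2,-,-]
Step 1: ref 1 → FAULT, frames=[2,1,-]
Step 2: ref 1 → HIT, frames=[2,1,-]
Step 3: ref 2 → HIT, frames=[2,1,-]
Step 4: ref 4 → FAULT, frames=[2,1,4]
Step 5: ref 2 → HIT, frames=[2,1,4]
Step 6: ref 4 → HIT, frames=[2,1,4]
Step 7: ref 1 → HIT, frames=[2,1,4]
Step 8: ref 3 → FAULT (evict 2), frames=[3,1,4]
Step 9: ref 1 → HIT, frames=[3,1,4]
Step 10: ref 4 → HIT, frames=[3,1,4]
Step 11: ref 2 → FAULT (evict 1), frames=[3,2,4]
Total faults: 5

Answer: 5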